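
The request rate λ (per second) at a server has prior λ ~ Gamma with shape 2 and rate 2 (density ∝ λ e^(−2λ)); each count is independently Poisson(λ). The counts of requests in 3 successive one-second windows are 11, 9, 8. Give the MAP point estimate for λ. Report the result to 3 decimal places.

Σxᵢ = 11+9+8 = 28, with n = 3.
Posterior ∝ λe^(−2λ) · λ^28e^(−3λ) = λ^29e^(−5λ), i.e. Gamma(shape=30, rate=5).
The mode of a Gamma(a, b) with a ≥ 1 (shape–rate) is (a−1)/b = 29/5 ≈ 5.800.

λ̂_MAP = 5.800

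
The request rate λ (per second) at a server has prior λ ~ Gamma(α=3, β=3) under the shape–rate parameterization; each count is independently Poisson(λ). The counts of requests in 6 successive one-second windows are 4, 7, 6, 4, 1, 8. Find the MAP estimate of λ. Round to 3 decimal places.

Σxᵢ = 4+7+6+4+1+8 = 30, with n = 6.
Posterior ∝ λ^2e^(−3λ) · λ^30e^(−6λ) = λ^32e^(−9λ), i.e. Gamma(shape=33, rate=9).
The mode of a Gamma(a, b) with a ≥ 1 (shape–rate) is (a−1)/b = 32/9 ≈ 3.556.

λ̂_MAP = 3.556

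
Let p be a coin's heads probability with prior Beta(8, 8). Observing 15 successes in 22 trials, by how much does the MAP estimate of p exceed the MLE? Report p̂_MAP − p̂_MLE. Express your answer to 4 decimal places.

MAP − MLE = -0.0707

Posterior is Beta(23, 15); MAP = (23−1)/(38−2) = 22/36 ≈ 0.61111.
MLE ignores the prior: p̂_MLE = k/n = 15/22 ≈ 0.68182.
Difference = 22/36 − 15/22 = -7/99 ≈ -0.0707.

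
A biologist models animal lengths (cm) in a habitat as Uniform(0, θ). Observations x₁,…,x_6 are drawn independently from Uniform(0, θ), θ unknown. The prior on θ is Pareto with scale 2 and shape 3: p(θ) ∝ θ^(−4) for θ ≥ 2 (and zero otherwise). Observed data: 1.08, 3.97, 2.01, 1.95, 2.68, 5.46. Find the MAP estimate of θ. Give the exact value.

θ̂_MAP = 5.46

The Uniform(0, θ) likelihood is θ^(−n) for θ ≥ max(xᵢ), zero otherwise. Here max(xᵢ) = 5.46.
Posterior ∝ θ^(−4) · θ^(−6) = θ^(−10) on θ ≥ max(2, 5.46) = 5.46.
This density is strictly decreasing in θ, so the posterior mode lies at the lower boundary of the support.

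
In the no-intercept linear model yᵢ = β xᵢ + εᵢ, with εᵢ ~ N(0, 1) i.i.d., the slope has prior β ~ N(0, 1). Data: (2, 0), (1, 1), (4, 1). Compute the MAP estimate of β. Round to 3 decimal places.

log p(β | y) = −Σ(yᵢ − βxᵢ)²/(2·1) − β²/(2·1) + const.
Setting the derivative to zero: Σxᵢ(yᵢ − βxᵢ)/1 − β/1 = 0, so β = Σxᵢyᵢ / (Σxᵢ² + σ²/τ²).
Σxᵢyᵢ = 2·0 + 1·1 + 4·1 = 5; Σxᵢ² = 21; σ²/τ² = 1.
β̂_MAP = 5 / (21 + 1) = 5/22 ≈ 0.227.

β̂_MAP = 0.227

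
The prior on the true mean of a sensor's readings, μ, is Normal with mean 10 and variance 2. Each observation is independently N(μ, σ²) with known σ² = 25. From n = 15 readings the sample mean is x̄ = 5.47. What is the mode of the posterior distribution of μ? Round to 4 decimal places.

μ̂_MAP = 7.5291

n = 15, x̄ = 5.47.
For a Normal prior and Normal likelihood with known variance, the posterior is Normal; its mode equals its mean, the precision-weighted average.
Prior precision 1/σ₀² = 1/2 = 0.5; data precision n/σ² = 15/25 = 0.6.
μ̂ = (0.5·10 + 0.6·5.47) / (0.5 + 0.6) = 8.282/1.1 = 4141/550 ≈ 7.5291.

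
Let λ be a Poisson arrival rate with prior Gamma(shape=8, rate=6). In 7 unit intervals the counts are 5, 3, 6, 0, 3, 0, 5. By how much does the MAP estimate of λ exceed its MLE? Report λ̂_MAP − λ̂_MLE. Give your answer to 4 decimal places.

MAP − MLE = -0.9121

Σxᵢ = 22. Posterior is Gamma(30, 13); MAP = (30−1)/13 = 29/13 ≈ 2.23077.
MLE = x̄ = 22/7 ≈ 3.14286.
Difference = 29/13 − 22/7 = -83/91 ≈ -0.9121.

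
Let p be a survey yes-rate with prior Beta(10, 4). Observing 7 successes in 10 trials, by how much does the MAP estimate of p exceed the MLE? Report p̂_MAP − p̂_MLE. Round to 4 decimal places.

MAP − MLE = 0.0273

Posterior is Beta(17, 7); MAP = (17−1)/(24−2) = 16/22 ≈ 0.72727.
MLE ignores the prior: p̂_MLE = k/n = 7/10 ≈ 0.70000.
Difference = 16/22 − 7/10 = 3/110 ≈ 0.0273.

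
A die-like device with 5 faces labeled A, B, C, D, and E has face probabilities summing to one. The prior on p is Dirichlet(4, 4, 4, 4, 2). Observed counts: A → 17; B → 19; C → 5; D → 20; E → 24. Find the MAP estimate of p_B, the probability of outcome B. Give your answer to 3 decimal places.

The posterior is Dirichlet(αᵢ + nᵢ) = Dirichlet(21, 23, 9, 24, 26).
For a Dirichlet(a₁,…,a_K) with all aᵢ > 1, the mode has j-th component (aⱼ − 1)/(Σaᵢ − K).
Here Σaᵢ = 103 and K = 5, so p_B = (23 − 1)/(103 − 5) = 22/98 ≈ 0.224.

MAP estimate of p_B = 0.224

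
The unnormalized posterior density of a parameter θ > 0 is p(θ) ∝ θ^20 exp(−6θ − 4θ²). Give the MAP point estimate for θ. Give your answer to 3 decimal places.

ℓ'(θ) = 20/θ − 6 − 8θ. Setting this to zero and multiplying by θ: 8θ² + 6θ − 20 = 0.
θ = (−6 + √(6² + 4·8·20)) / (2·8) = (−6 + √676) / 16 = (−6 + 26)/16 = 5/4.
ℓ''(θ) = −20/θ² − 8 < 0, confirming a maximum.

θ̂_MAP = 1.250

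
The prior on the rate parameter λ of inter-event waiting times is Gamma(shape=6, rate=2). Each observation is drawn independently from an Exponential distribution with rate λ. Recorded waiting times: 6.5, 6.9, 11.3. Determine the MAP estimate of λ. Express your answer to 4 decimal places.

λ̂_MAP = 0.2996

The Exponential(rate=λ) likelihood is ∝ λ^n e^(−λΣtᵢ). Here n = 3 and Σtᵢ = 6.5 + 6.9 + 11.3 = 24.7.
Posterior ∝ λ^5e^(−2λ) · λ^3e^(−24.7λ) = λ^8e^(−26.7λ), i.e. Gamma(9, 26.7).
Mode = (a−1)/b = 8/26.7 ≈ 0.2996.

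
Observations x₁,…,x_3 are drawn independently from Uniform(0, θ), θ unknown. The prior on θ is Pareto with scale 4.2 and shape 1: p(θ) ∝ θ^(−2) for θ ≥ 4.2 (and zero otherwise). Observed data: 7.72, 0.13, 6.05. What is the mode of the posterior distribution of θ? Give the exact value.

The Uniform(0, θ) likelihood is θ^(−n) for θ ≥ max(xᵢ), zero otherwise. Here max(xᵢ) = 7.72.
Posterior ∝ θ^(−2) · θ^(−3) = θ^(−5) on θ ≥ max(4.2, 7.72) = 7.72.
This density is strictly decreasing in θ, so the posterior mode lies at the lower boundary of the support.

θ̂_MAP = 7.72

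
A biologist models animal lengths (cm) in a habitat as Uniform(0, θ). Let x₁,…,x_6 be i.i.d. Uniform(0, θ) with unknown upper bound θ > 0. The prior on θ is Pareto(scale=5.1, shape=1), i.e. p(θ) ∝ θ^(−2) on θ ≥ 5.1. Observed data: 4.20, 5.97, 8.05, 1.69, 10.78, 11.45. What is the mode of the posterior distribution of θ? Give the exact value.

θ̂_MAP = 11.45

The Uniform(0, θ) likelihood is θ^(−n) for θ ≥ max(xᵢ), zero otherwise. Here max(xᵢ) = 11.45.
Posterior ∝ θ^(−2) · θ^(−6) = θ^(−8) on θ ≥ max(5.1, 11.45) = 11.45.
This density is strictly decreasing in θ, so the posterior mode lies at the lower boundary of the support.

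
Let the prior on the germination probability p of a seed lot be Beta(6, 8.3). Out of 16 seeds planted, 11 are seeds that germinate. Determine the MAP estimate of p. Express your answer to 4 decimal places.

Prior: Beta(6, 8.3).
Data: 11 successes in 16 trials. The binomial likelihood contributes p^11(1−p)^5, so the posterior is Beta(6+11, 8.3+5) = Beta(17, 13.3).
For Beta(a, b) with a, b > 1 the mode is (a−1)/(a+b−2) = 16/28.3 ≈ 0.5654.

p̂_MAP = 0.5654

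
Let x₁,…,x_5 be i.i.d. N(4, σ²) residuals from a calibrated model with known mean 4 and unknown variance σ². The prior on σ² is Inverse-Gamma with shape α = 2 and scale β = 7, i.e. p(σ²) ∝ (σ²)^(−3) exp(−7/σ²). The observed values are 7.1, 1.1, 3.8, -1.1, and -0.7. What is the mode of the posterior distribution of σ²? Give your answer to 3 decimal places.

Sum of squared deviations about the known mean: SS = (7.1−4)² + (1.1−4)² + (3.8−4)² + (-1.1−4)² + (-0.7−4)² = 66.16.
The Normal likelihood contributes (σ²)^(−n/2) exp(−SS/(2σ²)), so the posterior is Inverse-Gamma(α + n/2, β + SS/2) = Inverse-Gamma(4.5, 40.08).
The mode of Inverse-Gamma(a, b) is b/(a+1) = 40.08/5.5 ≈ 7.287.

σ̂²_MAP = 7.287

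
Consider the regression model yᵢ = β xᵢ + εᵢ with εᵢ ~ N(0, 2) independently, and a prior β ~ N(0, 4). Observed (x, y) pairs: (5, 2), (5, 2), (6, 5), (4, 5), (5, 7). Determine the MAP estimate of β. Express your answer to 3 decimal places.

log p(β | y) = −Σ(yᵢ − βxᵢ)²/(2·2) − β²/(2·4) + const.
Setting the derivative to zero: Σxᵢ(yᵢ − βxᵢ)/2 − β/4 = 0, so β = Σxᵢyᵢ / (Σxᵢ² + σ²/τ²).
Σxᵢyᵢ = 5·2 + 5·2 + 6·5 + 4·5 + 5·7 = 105; Σxᵢ² = 127; σ²/τ² = 0.5.
β̂_MAP = 105 / (127 + 0.5) = 105/127.5 ≈ 0.824.

β̂_MAP = 0.824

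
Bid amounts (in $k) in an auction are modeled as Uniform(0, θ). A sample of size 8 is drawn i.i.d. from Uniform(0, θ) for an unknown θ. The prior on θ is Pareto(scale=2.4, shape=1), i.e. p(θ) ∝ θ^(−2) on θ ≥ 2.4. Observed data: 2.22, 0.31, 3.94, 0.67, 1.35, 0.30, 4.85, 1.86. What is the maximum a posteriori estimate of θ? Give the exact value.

θ̂_MAP = 4.85

The Uniform(0, θ) likelihood is θ^(−n) for θ ≥ max(xᵢ), zero otherwise. Here max(xᵢ) = 4.85.
Posterior ∝ θ^(−2) · θ^(−8) = θ^(−10) on θ ≥ max(2.4, 4.85) = 4.85.
This density is strictly decreasing in θ, so the posterior mode lies at the lower boundary of the support.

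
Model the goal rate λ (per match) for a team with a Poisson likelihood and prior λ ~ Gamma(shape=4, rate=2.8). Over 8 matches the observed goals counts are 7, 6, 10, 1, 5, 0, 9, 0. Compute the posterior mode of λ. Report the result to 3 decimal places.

Σxᵢ = 7+6+10+1+5+0+9+0 = 38, with n = 8.
Posterior ∝ λ^3e^(−2.8λ) · λ^38e^(−8λ) = λ^41e^(−10.8λ), i.e. Gamma(shape=42, rate=10.8).
The mode of a Gamma(a, b) with a ≥ 1 (shape–rate) is (a−1)/b = 41/10.8 ≈ 3.796.

λ̂_MAP = 3.796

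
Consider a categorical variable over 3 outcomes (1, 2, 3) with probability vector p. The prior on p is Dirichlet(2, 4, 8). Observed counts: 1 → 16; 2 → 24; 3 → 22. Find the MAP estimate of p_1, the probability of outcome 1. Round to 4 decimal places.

MAP estimate: 0.2329

The posterior is Dirichlet(αᵢ + nᵢ) = Dirichlet(18, 28, 30).
For a Dirichlet(a₁,…,a_K) with all aᵢ > 1, the mode has j-th component (aⱼ − 1)/(Σaᵢ − K).
Here Σaᵢ = 76 and K = 3, so p_1 = (18 − 1)/(76 − 3) = 17/73 ≈ 0.2329.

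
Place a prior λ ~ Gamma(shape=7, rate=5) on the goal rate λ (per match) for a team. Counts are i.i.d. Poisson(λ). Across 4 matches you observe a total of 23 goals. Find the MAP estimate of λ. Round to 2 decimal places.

λ̂_MAP = 3.22

Σxᵢ = 23, n = 4.
Posterior ∝ λ^6e^(−5λ) · λ^23e^(−4λ) = λ^29e^(−9λ), i.e. Gamma(shape=30, rate=9).
The mode of a Gamma(a, b) with a ≥ 1 (shape–rate) is (a−1)/b = 29/9 ≈ 3.22.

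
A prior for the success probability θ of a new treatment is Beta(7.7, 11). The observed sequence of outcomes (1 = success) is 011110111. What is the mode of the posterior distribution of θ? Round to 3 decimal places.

θ̂_MAP = 0.533

Prior: Beta(7.7, 11).
Data: 7 successes in 9 trials (from the sequence). The binomial likelihood contributes θ^7(1−θ)^2, so the posterior is Beta(7.7+7, 11+2) = Beta(14.7, 13).
For Beta(a, b) with a, b > 1 the mode is (a−1)/(a+b−2) = 13.7/25.7 ≈ 0.533.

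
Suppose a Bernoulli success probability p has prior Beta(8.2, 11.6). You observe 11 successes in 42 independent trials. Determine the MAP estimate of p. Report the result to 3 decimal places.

p̂_MAP = 0.304

Prior: Beta(8.2, 11.6).
Data: 11 successes in 42 trials. The binomial likelihood contributes p^11(1−p)^31, so the posterior is Beta(8.2+11, 11.6+31) = Beta(19.2, 42.6).
For Beta(a, b) with a, b > 1 the mode is (a−1)/(a+b−2) = 18.2/59.8 ≈ 0.304.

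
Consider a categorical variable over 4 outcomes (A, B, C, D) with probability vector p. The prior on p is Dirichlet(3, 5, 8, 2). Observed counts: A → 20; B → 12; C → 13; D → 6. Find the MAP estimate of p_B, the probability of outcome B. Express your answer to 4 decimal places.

MAP estimate of p_B = 0.2462

The posterior is Dirichlet(αᵢ + nᵢ) = Dirichlet(23, 17, 21, 8).
For a Dirichlet(a₁,…,a_K) with all aᵢ > 1, the mode has j-th component (aⱼ − 1)/(Σaᵢ − K).
Here Σaᵢ = 69 and K = 4, so p_B = (17 − 1)/(69 − 4) = 16/65 ≈ 0.2462.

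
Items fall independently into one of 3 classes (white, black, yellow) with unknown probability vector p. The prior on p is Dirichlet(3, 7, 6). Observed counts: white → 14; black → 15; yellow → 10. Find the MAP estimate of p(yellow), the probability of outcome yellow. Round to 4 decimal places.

MAP estimate of p(yellow) = 0.2885

The posterior is Dirichlet(αᵢ + nᵢ) = Dirichlet(17, 22, 16).
For a Dirichlet(a₁,…,a_K) with all aᵢ > 1, the mode has j-th component (aⱼ − 1)/(Σaᵢ − K).
Here Σaᵢ = 55 and K = 3, so p(yellow) = (16 − 1)/(55 − 3) = 15/52 ≈ 0.2885.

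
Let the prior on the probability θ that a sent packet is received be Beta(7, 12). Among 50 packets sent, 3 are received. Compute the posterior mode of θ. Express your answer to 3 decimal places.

Prior: Beta(7, 12).
Data: 3 successes in 50 trials. The binomial likelihood contributes θ^3(1−θ)^47, so the posterior is Beta(7+3, 12+47) = Beta(10, 59).
For Beta(a, b) with a, b > 1 the mode is (a−1)/(a+b−2) = 9/67 ≈ 0.134.

θ̂_MAP = 0.134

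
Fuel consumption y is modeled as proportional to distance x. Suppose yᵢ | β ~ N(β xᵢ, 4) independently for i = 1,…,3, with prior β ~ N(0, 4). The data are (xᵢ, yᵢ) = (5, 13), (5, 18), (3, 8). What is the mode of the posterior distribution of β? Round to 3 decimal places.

log p(β | y) = −Σ(yᵢ − βxᵢ)²/(2·4) − β²/(2·4) + const.
Setting the derivative to zero: Σxᵢ(yᵢ − βxᵢ)/4 − β/4 = 0, so β = Σxᵢyᵢ / (Σxᵢ² + σ²/τ²).
Σxᵢyᵢ = 5·13 + 5·18 + 3·8 = 179; Σxᵢ² = 59; σ²/τ² = 1.
β̂_MAP = 179 / (59 + 1) = 179/60 ≈ 2.983.

β̂_MAP = 2.983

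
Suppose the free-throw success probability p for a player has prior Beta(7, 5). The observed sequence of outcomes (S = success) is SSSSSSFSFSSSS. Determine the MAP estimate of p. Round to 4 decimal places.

p̂_MAP = 0.7391

Prior: Beta(7, 5).
Data: 11 successes in 13 trials (from the sequence). The binomial likelihood contributes p^11(1−p)^2, so the posterior is Beta(7+11, 5+2) = Beta(18, 7).
For Beta(a, b) with a, b > 1 the mode is (a−1)/(a+b−2) = 17/23 ≈ 0.7391.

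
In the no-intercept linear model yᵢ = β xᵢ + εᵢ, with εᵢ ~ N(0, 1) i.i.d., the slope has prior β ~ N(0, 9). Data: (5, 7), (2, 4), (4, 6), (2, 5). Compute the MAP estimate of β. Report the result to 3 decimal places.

β̂_MAP = 1.568

log p(β | y) = −Σ(yᵢ − βxᵢ)²/(2·1) − β²/(2·9) + const.
Setting the derivative to zero: Σxᵢ(yᵢ − βxᵢ)/1 − β/9 = 0, so β = Σxᵢyᵢ / (Σxᵢ² + σ²/τ²).
Σxᵢyᵢ = 5·7 + 2·4 + 4·6 + 2·5 = 77; Σxᵢ² = 49; σ²/τ² = 1/9.
β̂_MAP = 77 / (49 + 1/9) = 77/(442/9) = 693/442 ≈ 1.568.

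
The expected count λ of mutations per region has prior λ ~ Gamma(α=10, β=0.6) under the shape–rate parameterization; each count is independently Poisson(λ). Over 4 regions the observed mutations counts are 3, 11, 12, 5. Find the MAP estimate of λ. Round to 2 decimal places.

λ̂_MAP = 8.70

Σxᵢ = 3+11+12+5 = 31, with n = 4.
Posterior ∝ λ^9e^(−0.6λ) · λ^31e^(−4λ) = λ^40e^(−4.6λ), i.e. Gamma(shape=41, rate=4.6).
The mode of a Gamma(a, b) with a ≥ 1 (shape–rate) is (a−1)/b = 40/4.6 ≈ 8.70.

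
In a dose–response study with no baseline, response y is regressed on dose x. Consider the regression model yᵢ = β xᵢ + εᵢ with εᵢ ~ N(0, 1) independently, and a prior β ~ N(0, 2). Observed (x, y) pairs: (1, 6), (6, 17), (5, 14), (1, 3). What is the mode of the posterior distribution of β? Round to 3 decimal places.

log p(β | y) = −Σ(yᵢ − βxᵢ)²/(2·1) − β²/(2·2) + const.
Setting the derivative to zero: Σxᵢ(yᵢ − βxᵢ)/1 − β/2 = 0, so β = Σxᵢyᵢ / (Σxᵢ² + σ²/τ²).
Σxᵢyᵢ = 1·6 + 6·17 + 5·14 + 1·3 = 181; Σxᵢ² = 63; σ²/τ² = 0.5.
β̂_MAP = 181 / (63 + 0.5) = 181/63.5 ≈ 2.850.

β̂_MAP = 2.850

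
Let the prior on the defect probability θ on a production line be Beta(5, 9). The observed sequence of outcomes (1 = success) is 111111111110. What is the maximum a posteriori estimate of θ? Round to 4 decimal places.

Prior: Beta(5, 9).
Data: 11 successes in 12 trials (from the sequence). The binomial likelihood contributes θ^11(1−θ)^1, so the posterior is Beta(5+11, 9+1) = Beta(16, 10).
For Beta(a, b) with a, b > 1 the mode is (a−1)/(a+b−2) = 15/24 ≈ 0.6250.

θ̂_MAP = 0.6250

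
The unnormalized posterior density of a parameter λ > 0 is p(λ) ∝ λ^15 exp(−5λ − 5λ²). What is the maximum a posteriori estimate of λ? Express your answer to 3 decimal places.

λ̂_MAP = 1.000

ℓ'(λ) = 15/λ − 5 − 10λ. Setting this to zero and multiplying by λ: 10λ² + 5λ − 15 = 0.
λ = (−5 + √(5² + 4·10·15)) / (2·10) = (−5 + √625) / 20 = (−5 + 25)/20 = 1.
ℓ''(λ) = −15/λ² − 10 < 0, confirming a maximum.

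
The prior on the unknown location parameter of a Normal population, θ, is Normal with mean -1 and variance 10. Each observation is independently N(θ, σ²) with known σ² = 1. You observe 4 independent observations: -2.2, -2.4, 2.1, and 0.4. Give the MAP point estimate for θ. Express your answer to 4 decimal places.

θ̂_MAP = -0.5366

n = 4; x̄ = ((-2.2) + (-2.4) + 2.1 + 0.4)/4 = -2.1/4 = -0.525.
For a Normal prior and Normal likelihood with known variance, the posterior is Normal; its mode equals its mean, the precision-weighted average.
Prior precision 1/σ₀² = 1/10 = 0.1; data precision n/σ² = 4/1 = 4.
θ̂ = (0.1·(-1) + 4·(-0.525)) / (0.1 + 4) = (-2.2)/4.1 = -22/41 ≈ -0.5366.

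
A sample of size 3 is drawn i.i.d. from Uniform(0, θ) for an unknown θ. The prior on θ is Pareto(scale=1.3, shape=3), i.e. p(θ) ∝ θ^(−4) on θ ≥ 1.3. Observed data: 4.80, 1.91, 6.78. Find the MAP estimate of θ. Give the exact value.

The Uniform(0, θ) likelihood is θ^(−n) for θ ≥ max(xᵢ), zero otherwise. Here max(xᵢ) = 6.78.
Posterior ∝ θ^(−4) · θ^(−3) = θ^(−7) on θ ≥ max(1.3, 6.78) = 6.78.
This density is strictly decreasing in θ, so the posterior mode lies at the lower boundary of the support.

θ̂_MAP = 6.78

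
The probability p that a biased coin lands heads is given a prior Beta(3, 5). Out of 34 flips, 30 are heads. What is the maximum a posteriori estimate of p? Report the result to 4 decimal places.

p̂_MAP = 0.8000

Prior: Beta(3, 5).
Data: 30 successes in 34 trials. The binomial likelihood contributes p^30(1−p)^4, so the posterior is Beta(3+30, 5+4) = Beta(33, 9).
For Beta(a, b) with a, b > 1 the mode is (a−1)/(a+b−2) = 32/40 ≈ 0.8000.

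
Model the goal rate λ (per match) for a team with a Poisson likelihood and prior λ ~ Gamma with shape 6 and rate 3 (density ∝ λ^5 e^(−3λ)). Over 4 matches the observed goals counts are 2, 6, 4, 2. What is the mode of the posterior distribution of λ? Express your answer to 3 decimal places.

λ̂_MAP = 2.714

Σxᵢ = 2+6+4+2 = 14, with n = 4.
Posterior ∝ λ^5e^(−3λ) · λ^14e^(−4λ) = λ^19e^(−7λ), i.e. Gamma(shape=20, rate=7).
The mode of a Gamma(a, b) with a ≥ 1 (shape–rate) is (a−1)/b = 19/7 ≈ 2.714.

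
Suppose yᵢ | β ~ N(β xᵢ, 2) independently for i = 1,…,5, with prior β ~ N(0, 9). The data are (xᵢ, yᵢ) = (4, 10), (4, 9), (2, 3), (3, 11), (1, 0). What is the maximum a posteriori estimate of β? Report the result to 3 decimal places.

log p(β | y) = −Σ(yᵢ − βxᵢ)²/(2·2) − β²/(2·9) + const.
Setting the derivative to zero: Σxᵢ(yᵢ − βxᵢ)/2 − β/9 = 0, so β = Σxᵢyᵢ / (Σxᵢ² + σ²/τ²).
Σxᵢyᵢ = 4·10 + 4·9 + 2·3 + 3·11 + 1·0 = 115; Σxᵢ² = 46; σ²/τ² = 2/9.
β̂_MAP = 115 / (46 + 2/9) = 115/(416/9) = 1035/416 ≈ 2.488.

β̂_MAP = 2.488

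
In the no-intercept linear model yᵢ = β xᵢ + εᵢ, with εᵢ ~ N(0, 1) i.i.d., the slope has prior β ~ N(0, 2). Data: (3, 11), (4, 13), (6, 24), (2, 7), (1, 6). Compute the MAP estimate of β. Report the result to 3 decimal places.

β̂_MAP = 3.744

log p(β | y) = −Σ(yᵢ − βxᵢ)²/(2·1) − β²/(2·2) + const.
Setting the derivative to zero: Σxᵢ(yᵢ − βxᵢ)/1 − β/2 = 0, so β = Σxᵢyᵢ / (Σxᵢ² + σ²/τ²).
Σxᵢyᵢ = 3·11 + 4·13 + 6·24 + 2·7 + 1·6 = 249; Σxᵢ² = 66; σ²/τ² = 0.5.
β̂_MAP = 249 / (66 + 0.5) = 249/66.5 ≈ 3.744.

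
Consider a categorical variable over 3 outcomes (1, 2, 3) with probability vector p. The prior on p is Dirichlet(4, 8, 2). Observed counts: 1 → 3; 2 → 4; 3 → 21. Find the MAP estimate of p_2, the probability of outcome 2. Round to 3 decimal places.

The posterior is Dirichlet(αᵢ + nᵢ) = Dirichlet(7, 12, 23).
For a Dirichlet(a₁,…,a_K) with all aᵢ > 1, the mode has j-th component (aⱼ − 1)/(Σaᵢ − K).
Here Σaᵢ = 42 and K = 3, so p_2 = (12 − 1)/(42 − 3) = 11/39 ≈ 0.282.

MAP estimate: 0.282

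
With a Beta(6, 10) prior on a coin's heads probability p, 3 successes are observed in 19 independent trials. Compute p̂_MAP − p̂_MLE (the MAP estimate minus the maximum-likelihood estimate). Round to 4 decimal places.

MAP − MLE = 0.0845

Posterior is Beta(9, 26); MAP = (9−1)/(35−2) = 8/33 ≈ 0.24242.
MLE ignores the prior: p̂_MLE = k/n = 3/19 ≈ 0.15789.
Difference = 8/33 − 3/19 = 53/627 ≈ 0.0845.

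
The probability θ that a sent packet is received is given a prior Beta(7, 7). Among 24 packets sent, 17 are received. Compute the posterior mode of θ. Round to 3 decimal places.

θ̂_MAP = 0.639

Prior: Beta(7, 7).
Data: 17 successes in 24 trials. The binomial likelihood contributes θ^17(1−θ)^7, so the posterior is Beta(7+17, 7+7) = Beta(24, 14).
For Beta(a, b) with a, b > 1 the mode is (a−1)/(a+b−2) = 23/36 ≈ 0.639.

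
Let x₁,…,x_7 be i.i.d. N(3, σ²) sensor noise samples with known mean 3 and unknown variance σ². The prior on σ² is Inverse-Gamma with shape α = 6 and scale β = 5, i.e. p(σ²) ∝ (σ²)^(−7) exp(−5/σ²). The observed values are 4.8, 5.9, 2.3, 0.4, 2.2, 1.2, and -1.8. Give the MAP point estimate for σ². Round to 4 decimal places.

Sum of squared deviations about the known mean: SS = (4.8−3)² + (5.9−3)² + (2.3−3)² + (0.4−3)² + (2.2−3)² + (1.2−3)² + (-1.8−3)² = 45.82.
The Normal likelihood contributes (σ²)^(−n/2) exp(−SS/(2σ²)), so the posterior is Inverse-Gamma(α + n/2, β + SS/2) = Inverse-Gamma(9.5, 27.91).
The mode of Inverse-Gamma(a, b) is b/(a+1) = 27.91/10.5 ≈ 2.6581.

σ̂²_MAP = 2.6581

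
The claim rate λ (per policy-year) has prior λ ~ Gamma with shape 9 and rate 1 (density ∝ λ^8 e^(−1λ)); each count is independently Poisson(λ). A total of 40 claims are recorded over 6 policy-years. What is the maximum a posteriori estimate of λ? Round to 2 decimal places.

Σxᵢ = 40, n = 6.
Posterior ∝ λ^8e^(−1λ) · λ^40e^(−6λ) = λ^48e^(−7λ), i.e. Gamma(shape=49, rate=7).
The mode of a Gamma(a, b) with a ≥ 1 (shape–rate) is (a−1)/b = 48/7 ≈ 6.86.

λ̂_MAP = 6.86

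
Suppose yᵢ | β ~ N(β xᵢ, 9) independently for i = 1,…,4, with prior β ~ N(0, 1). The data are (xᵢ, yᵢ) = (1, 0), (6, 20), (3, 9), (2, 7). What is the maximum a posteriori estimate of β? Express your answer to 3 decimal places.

log p(β | y) = −Σ(yᵢ − βxᵢ)²/(2·9) − β²/(2·1) + const.
Setting the derivative to zero: Σxᵢ(yᵢ − βxᵢ)/9 − β/1 = 0, so β = Σxᵢyᵢ / (Σxᵢ² + σ²/τ²).
Σxᵢyᵢ = 1·0 + 6·20 + 3·9 + 2·7 = 161; Σxᵢ² = 50; σ²/τ² = 9.
β̂_MAP = 161 / (50 + 9) = 161/59 ≈ 2.729.

β̂_MAP = 2.729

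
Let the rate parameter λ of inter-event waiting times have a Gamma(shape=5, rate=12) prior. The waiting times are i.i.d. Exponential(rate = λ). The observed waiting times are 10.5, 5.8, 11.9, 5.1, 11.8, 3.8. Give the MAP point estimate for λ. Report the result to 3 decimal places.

λ̂_MAP = 0.164

The Exponential(rate=λ) likelihood is ∝ λ^n e^(−λΣtᵢ). Here n = 6 and Σtᵢ = 10.5 + 5.8 + 11.9 + 5.1 + 11.8 + 3.8 = 48.9.
Posterior ∝ λ^4e^(−12λ) · λ^6e^(−48.9λ) = λ^10e^(−60.9λ), i.e. Gamma(11, 60.9).
Mode = (a−1)/b = 10/60.9 ≈ 0.164.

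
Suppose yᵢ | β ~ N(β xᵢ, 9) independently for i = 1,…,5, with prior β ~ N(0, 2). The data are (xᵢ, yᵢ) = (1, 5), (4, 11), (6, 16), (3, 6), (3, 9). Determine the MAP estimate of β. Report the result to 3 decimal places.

β̂_MAP = 2.517

log p(β | y) = −Σ(yᵢ − βxᵢ)²/(2·9) − β²/(2·2) + const.
Setting the derivative to zero: Σxᵢ(yᵢ − βxᵢ)/9 − β/2 = 0, so β = Σxᵢyᵢ / (Σxᵢ² + σ²/τ²).
Σxᵢyᵢ = 1·5 + 4·11 + 6·16 + 3·6 + 3·9 = 190; Σxᵢ² = 71; σ²/τ² = 4.5.
β̂_MAP = 190 / (71 + 4.5) = 190/75.5 ≈ 2.517.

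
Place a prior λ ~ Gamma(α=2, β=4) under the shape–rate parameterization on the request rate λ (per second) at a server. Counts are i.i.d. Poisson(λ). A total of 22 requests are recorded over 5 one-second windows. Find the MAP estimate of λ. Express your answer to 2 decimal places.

Σxᵢ = 22, n = 5.
Posterior ∝ λe^(−4λ) · λ^22e^(−5λ) = λ^23e^(−9λ), i.e. Gamma(shape=24, rate=9).
The mode of a Gamma(a, b) with a ≥ 1 (shape–rate) is (a−1)/b = 23/9 ≈ 2.56.

λ̂_MAP = 2.56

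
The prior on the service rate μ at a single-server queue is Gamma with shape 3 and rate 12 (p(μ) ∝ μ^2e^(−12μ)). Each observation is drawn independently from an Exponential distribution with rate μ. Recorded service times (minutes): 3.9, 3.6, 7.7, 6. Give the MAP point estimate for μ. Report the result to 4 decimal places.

The Exponential(rate=μ) likelihood is ∝ μ^n e^(−μΣtᵢ). Here n = 4 and Σtᵢ = 3.9 + 3.6 + 7.7 + 6 = 21.2.
Posterior ∝ μ^2e^(−12μ) · μ^4e^(−21.2μ) = μ^6e^(−33.2μ), i.e. Gamma(7, 33.2).
Mode = (a−1)/b = 6/33.2 ≈ 0.1807.

μ̂_MAP = 0.1807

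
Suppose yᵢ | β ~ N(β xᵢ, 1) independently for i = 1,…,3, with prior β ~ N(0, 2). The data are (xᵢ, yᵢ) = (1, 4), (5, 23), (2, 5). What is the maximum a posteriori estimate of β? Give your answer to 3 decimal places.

β̂_MAP = 4.230

log p(β | y) = −Σ(yᵢ − βxᵢ)²/(2·1) − β²/(2·2) + const.
Setting the derivative to zero: Σxᵢ(yᵢ − βxᵢ)/1 − β/2 = 0, so β = Σxᵢyᵢ / (Σxᵢ² + σ²/τ²).
Σxᵢyᵢ = 1·4 + 5·23 + 2·5 = 129; Σxᵢ² = 30; σ²/τ² = 0.5.
β̂_MAP = 129 / (30 + 0.5) = 129/30.5 ≈ 4.230.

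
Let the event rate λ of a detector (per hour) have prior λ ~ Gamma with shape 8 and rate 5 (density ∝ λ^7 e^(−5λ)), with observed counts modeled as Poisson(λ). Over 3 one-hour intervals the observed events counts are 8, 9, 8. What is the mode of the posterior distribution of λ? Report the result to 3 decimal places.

Σxᵢ = 8+9+8 = 25, with n = 3.
Posterior ∝ λ^7e^(−5λ) · λ^25e^(−3λ) = λ^32e^(−8λ), i.e. Gamma(shape=33, rate=8).
The mode of a Gamma(a, b) with a ≥ 1 (shape–rate) is (a−1)/b = 32/8 ≈ 4.000.

λ̂_MAP = 4.000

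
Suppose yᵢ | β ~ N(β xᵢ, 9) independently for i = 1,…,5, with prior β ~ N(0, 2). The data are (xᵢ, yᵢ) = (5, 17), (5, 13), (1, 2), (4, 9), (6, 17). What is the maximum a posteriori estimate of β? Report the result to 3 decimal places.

log p(β | y) = −Σ(yᵢ − βxᵢ)²/(2·9) − β²/(2·2) + const.
Setting the derivative to zero: Σxᵢ(yᵢ − βxᵢ)/9 − β/2 = 0, so β = Σxᵢyᵢ / (Σxᵢ² + σ²/τ²).
Σxᵢyᵢ = 5·17 + 5·13 + 1·2 + 4·9 + 6·17 = 290; Σxᵢ² = 103; σ²/τ² = 4.5.
β̂_MAP = 290 / (103 + 4.5) = 290/107.5 ≈ 2.698.

β̂_MAP = 2.698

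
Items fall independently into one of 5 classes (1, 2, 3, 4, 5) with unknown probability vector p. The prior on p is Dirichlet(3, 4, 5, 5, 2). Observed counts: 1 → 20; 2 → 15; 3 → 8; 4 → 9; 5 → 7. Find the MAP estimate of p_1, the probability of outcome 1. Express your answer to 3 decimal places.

MAP estimate: 0.301

The posterior is Dirichlet(αᵢ + nᵢ) = Dirichlet(23, 19, 13, 14, 9).
For a Dirichlet(a₁,…,a_K) with all aᵢ > 1, the mode has j-th component (aⱼ − 1)/(Σaᵢ − K).
Here Σaᵢ = 78 and K = 5, so p_1 = (23 − 1)/(78 − 5) = 22/73 ≈ 0.301.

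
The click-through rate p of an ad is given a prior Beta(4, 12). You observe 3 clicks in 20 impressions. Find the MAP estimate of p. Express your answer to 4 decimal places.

Prior: Beta(4, 12).
Data: 3 successes in 20 trials. The binomial likelihood contributes p^3(1−p)^17, so the posterior is Beta(4+3, 12+17) = Beta(7, 29).
For Beta(a, b) with a, b > 1 the mode is (a−1)/(a+b−2) = 6/34 ≈ 0.1765.

p̂_MAP = 0.1765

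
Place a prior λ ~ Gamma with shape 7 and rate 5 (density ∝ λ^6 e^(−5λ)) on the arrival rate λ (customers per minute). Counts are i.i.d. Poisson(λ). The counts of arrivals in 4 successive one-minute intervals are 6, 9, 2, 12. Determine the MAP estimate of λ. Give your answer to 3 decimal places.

λ̂_MAP = 3.889

Σxᵢ = 6+9+2+12 = 29, with n = 4.
Posterior ∝ λ^6e^(−5λ) · λ^29e^(−4λ) = λ^35e^(−9λ), i.e. Gamma(shape=36, rate=9).
The mode of a Gamma(a, b) with a ≥ 1 (shape–rate) is (a−1)/b = 35/9 ≈ 3.889.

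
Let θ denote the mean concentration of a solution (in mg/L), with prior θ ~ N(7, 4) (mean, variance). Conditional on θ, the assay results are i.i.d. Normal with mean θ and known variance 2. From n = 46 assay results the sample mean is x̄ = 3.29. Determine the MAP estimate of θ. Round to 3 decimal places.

θ̂_MAP = 3.330

n = 46, x̄ = 3.29.
For a Normal prior and Normal likelihood with known variance, the posterior is Normal; its mode equals its mean, the precision-weighted average.
Prior precision 1/σ₀² = 1/4 = 0.25; data precision n/σ² = 46/2 = 23.
θ̂ = (0.25·7 + 23·3.29) / (0.25 + 23) = 77.42/23.25 = 7742/2325 ≈ 3.330.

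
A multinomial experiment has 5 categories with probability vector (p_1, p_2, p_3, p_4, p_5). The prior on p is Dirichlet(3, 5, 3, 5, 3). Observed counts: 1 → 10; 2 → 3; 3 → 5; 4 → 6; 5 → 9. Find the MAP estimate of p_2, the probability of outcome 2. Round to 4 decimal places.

MAP estimate: 0.1489

The posterior is Dirichlet(αᵢ + nᵢ) = Dirichlet(13, 8, 8, 11, 12).
For a Dirichlet(a₁,…,a_K) with all aᵢ > 1, the mode has j-th component (aⱼ − 1)/(Σaᵢ − K).
Here Σaᵢ = 52 and K = 5, so p_2 = (8 − 1)/(52 − 5) = 7/47 ≈ 0.1489.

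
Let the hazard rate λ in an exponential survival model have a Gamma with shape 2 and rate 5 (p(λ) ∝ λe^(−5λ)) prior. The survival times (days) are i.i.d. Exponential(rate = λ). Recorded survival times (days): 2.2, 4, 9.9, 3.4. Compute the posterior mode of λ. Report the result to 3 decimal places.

The Exponential(rate=λ) likelihood is ∝ λ^n e^(−λΣtᵢ). Here n = 4 and Σtᵢ = 2.2 + 4 + 9.9 + 3.4 = 19.5.
Posterior ∝ λe^(−5λ) · λ^4e^(−19.5λ) = λ^5e^(−24.5λ), i.e. Gamma(6, 24.5).
Mode = (a−1)/b = 5/24.5 ≈ 0.204.

λ̂_MAP = 0.204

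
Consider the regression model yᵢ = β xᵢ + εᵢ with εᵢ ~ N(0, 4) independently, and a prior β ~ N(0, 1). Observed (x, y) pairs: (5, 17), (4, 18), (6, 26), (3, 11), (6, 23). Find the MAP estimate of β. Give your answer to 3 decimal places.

log p(β | y) = −Σ(yᵢ − βxᵢ)²/(2·4) − β²/(2·1) + const.
Setting the derivative to zero: Σxᵢ(yᵢ − βxᵢ)/4 − β/1 = 0, so β = Σxᵢyᵢ / (Σxᵢ² + σ²/τ²).
Σxᵢyᵢ = 5·17 + 4·18 + 6·26 + 3·11 + 6·23 = 484; Σxᵢ² = 122; σ²/τ² = 4.
β̂_MAP = 484 / (122 + 4) = 484/126 ≈ 3.841.

β̂_MAP = 3.841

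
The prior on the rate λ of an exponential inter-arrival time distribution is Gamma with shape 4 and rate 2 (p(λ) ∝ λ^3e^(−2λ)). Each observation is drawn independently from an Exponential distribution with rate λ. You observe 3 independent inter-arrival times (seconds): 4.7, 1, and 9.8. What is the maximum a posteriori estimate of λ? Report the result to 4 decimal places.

The Exponential(rate=λ) likelihood is ∝ λ^n e^(−λΣtᵢ). Here n = 3 and Σtᵢ = 4.7 + 1 + 9.8 = 15.5.
Posterior ∝ λ^3e^(−2λ) · λ^3e^(−15.5λ) = λ^6e^(−17.5λ), i.e. Gamma(7, 17.5).
Mode = (a−1)/b = 6/17.5 ≈ 0.3429.

λ̂_MAP = 0.3429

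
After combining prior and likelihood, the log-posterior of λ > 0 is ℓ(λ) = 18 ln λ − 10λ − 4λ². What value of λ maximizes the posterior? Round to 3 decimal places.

λ̂_MAP = 1.000

ℓ'(λ) = 18/λ − 10 − 8λ. Setting this to zero and multiplying by λ: 8λ² + 10λ − 18 = 0.
λ = (−10 + √(10² + 4·8·18)) / (2·8) = (−10 + √676) / 16 = (−10 + 26)/16 = 1.
ℓ''(λ) = −18/λ² − 8 < 0, confirming a maximum.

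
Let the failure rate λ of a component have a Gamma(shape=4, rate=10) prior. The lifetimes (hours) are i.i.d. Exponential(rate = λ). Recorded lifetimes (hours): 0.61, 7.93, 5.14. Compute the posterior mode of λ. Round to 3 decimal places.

The Exponential(rate=λ) likelihood is ∝ λ^n e^(−λΣtᵢ). Here n = 3 and Σtᵢ = 0.61 + 7.93 + 5.14 = 13.68.
Posterior ∝ λ^3e^(−10λ) · λ^3e^(−13.68λ) = λ^6e^(−23.68λ), i.e. Gamma(7, 23.68).
Mode = (a−1)/b = 6/23.68 ≈ 0.253.

λ̂_MAP = 0.253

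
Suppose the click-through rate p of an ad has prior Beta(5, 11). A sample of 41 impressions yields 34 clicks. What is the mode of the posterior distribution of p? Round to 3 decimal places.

Prior: Beta(5, 11).
Data: 34 successes in 41 trials. The binomial likelihood contributes p^34(1−p)^7, so the posterior is Beta(5+34, 11+7) = Beta(39, 18).
For Beta(a, b) with a, b > 1 the mode is (a−1)/(a+b−2) = 38/55 ≈ 0.691.

p̂_MAP = 0.691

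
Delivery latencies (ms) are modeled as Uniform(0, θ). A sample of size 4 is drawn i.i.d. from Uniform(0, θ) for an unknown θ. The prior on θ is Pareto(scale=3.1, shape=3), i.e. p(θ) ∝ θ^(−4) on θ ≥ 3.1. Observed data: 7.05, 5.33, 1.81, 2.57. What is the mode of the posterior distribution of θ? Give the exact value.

The Uniform(0, θ) likelihood is θ^(−n) for θ ≥ max(xᵢ), zero otherwise. Here max(xᵢ) = 7.05.
Posterior ∝ θ^(−4) · θ^(−4) = θ^(−8) on θ ≥ max(3.1, 7.05) = 7.05.
This density is strictly decreasing in θ, so the posterior mode lies at the lower boundary of the support.

θ̂_MAP = 7.05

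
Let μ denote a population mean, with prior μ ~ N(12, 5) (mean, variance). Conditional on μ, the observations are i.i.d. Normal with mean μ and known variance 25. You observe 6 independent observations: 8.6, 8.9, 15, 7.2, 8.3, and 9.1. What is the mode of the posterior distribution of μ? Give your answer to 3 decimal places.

μ̂_MAP = 10.645

n = 6; x̄ = (8.6 + 8.9 + 15 + 7.2 + 8.3 + 9.1)/6 = 57.1/6 = 571/60 ≈ 9.5167.
For a Normal prior and Normal likelihood with known variance, the posterior is Normal; its mode equals its mean, the precision-weighted average.
Prior precision 1/σ₀² = 1/5 = 0.2; data precision n/σ² = 6/25 = 0.24.
μ̂ = (0.2·12 + 0.24·(571/60)) / (0.2 + 0.24) = 4.684/0.44 = 1171/110 ≈ 10.645.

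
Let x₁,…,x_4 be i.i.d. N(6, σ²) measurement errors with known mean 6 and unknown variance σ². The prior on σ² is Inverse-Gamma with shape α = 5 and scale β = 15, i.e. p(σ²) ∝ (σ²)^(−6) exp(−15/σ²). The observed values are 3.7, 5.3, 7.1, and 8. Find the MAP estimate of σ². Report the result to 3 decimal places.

Sum of squared deviations about the known mean: SS = (3.7−6)² + (5.3−6)² + (7.1−6)² + (8−6)² = 10.99.
The Normal likelihood contributes (σ²)^(−n/2) exp(−SS/(2σ²)), so the posterior is Inverse-Gamma(α + n/2, β + SS/2) = Inverse-Gamma(7, 20.495).
The mode of Inverse-Gamma(a, b) is b/(a+1) = 20.495/8 ≈ 2.562.

σ̂²_MAP = 2.562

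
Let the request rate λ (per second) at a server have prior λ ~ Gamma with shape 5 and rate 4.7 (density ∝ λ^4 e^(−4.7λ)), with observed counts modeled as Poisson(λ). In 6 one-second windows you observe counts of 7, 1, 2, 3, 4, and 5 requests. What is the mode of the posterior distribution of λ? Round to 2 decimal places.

Σxᵢ = 7+1+2+3+4+5 = 22, with n = 6.
Posterior ∝ λ^4e^(−4.7λ) · λ^22e^(−6λ) = λ^26e^(−10.7λ), i.e. Gamma(shape=27, rate=10.7).
The mode of a Gamma(a, b) with a ≥ 1 (shape–rate) is (a−1)/b = 26/10.7 ≈ 2.43.

λ̂_MAP = 2.43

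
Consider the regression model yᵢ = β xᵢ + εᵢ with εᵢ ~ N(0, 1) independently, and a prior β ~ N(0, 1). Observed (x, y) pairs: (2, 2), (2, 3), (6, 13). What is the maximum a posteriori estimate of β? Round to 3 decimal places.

β̂_MAP = 1.956

log p(β | y) = −Σ(yᵢ − βxᵢ)²/(2·1) − β²/(2·1) + const.
Setting the derivative to zero: Σxᵢ(yᵢ − βxᵢ)/1 − β/1 = 0, so β = Σxᵢyᵢ / (Σxᵢ² + σ²/τ²).
Σxᵢyᵢ = 2·2 + 2·3 + 6·13 = 88; Σxᵢ² = 44; σ²/τ² = 1.
β̂_MAP = 88 / (44 + 1) = 88/45 ≈ 1.956.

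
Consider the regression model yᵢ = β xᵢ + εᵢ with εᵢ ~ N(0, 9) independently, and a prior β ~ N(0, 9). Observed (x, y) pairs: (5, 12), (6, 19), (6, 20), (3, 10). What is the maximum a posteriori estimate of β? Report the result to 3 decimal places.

β̂_MAP = 3.028

log p(β | y) = −Σ(yᵢ − βxᵢ)²/(2·9) − β²/(2·9) + const.
Setting the derivative to zero: Σxᵢ(yᵢ − βxᵢ)/9 − β/9 = 0, so β = Σxᵢyᵢ / (Σxᵢ² + σ²/τ²).
Σxᵢyᵢ = 5·12 + 6·19 + 6·20 + 3·10 = 324; Σxᵢ² = 106; σ²/τ² = 1.
β̂_MAP = 324 / (106 + 1) = 324/107 ≈ 3.028.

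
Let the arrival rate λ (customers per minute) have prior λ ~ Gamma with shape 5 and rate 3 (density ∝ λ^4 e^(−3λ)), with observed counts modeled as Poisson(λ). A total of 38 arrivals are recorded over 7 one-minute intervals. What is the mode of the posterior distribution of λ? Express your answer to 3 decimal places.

λ̂_MAP = 4.200

Σxᵢ = 38, n = 7.
Posterior ∝ λ^4e^(−3λ) · λ^38e^(−7λ) = λ^42e^(−10λ), i.e. Gamma(shape=43, rate=10).
The mode of a Gamma(a, b) with a ≥ 1 (shape–rate) is (a−1)/b = 42/10 ≈ 4.200.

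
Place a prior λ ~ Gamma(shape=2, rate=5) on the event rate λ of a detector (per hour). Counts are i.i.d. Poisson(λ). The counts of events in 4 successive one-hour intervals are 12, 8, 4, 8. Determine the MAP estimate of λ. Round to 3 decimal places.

λ̂_MAP = 3.667

Σxᵢ = 12+8+4+8 = 32, with n = 4.
Posterior ∝ λe^(−5λ) · λ^32e^(−4λ) = λ^33e^(−9λ), i.e. Gamma(shape=34, rate=9).
The mode of a Gamma(a, b) with a ≥ 1 (shape–rate) is (a−1)/b = 33/9 ≈ 3.667.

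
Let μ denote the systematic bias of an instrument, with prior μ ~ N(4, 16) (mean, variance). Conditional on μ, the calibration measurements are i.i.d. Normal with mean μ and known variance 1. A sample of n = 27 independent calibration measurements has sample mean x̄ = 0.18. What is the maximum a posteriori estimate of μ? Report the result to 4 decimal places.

μ̂_MAP = 0.1888

n = 27, x̄ = 0.18.
For a Normal prior and Normal likelihood with known variance, the posterior is Normal; its mode equals its mean, the precision-weighted average.
Prior precision 1/σ₀² = 1/16 = 0.0625; data precision n/σ² = 27/1 = 27.
μ̂ = (0.0625·4 + 27·0.18) / (0.0625 + 27) = 5.11/27.0625 = 2044/10825 ≈ 0.1888.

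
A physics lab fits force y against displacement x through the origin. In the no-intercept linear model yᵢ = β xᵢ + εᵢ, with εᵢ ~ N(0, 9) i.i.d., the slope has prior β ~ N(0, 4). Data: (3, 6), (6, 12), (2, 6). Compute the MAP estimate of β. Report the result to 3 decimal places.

β̂_MAP = 1.990

log p(β | y) = −Σ(yᵢ − βxᵢ)²/(2·9) − β²/(2·4) + const.
Setting the derivative to zero: Σxᵢ(yᵢ − βxᵢ)/9 − β/4 = 0, so β = Σxᵢyᵢ / (Σxᵢ² + σ²/τ²).
Σxᵢyᵢ = 3·6 + 6·12 + 2·6 = 102; Σxᵢ² = 49; σ²/τ² = 2.25.
β̂_MAP = 102 / (49 + 2.25) = 102/51.25 ≈ 1.990.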